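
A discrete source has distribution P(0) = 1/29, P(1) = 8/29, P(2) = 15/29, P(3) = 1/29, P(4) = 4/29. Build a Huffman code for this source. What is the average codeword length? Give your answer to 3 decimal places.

1.759 bits/symbol

Repeatedly combine the two least-probable nodes; the expected code length is the sum of the merged weights.
merge 1/29 + 1/29 → 2/29
merge 2/29 + 4/29 → 6/29
merge 6/29 + 8/29 → 14/29
merge 14/29 + 15/29 → 1
L = 2/29 + 6/29 + 14/29 + 1 = 51/29 ≈ 1.759 bits/symbol.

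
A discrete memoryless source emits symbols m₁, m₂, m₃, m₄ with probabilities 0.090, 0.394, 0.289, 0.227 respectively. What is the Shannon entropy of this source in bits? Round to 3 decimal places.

H = −Σ pᵢ log₂ pᵢ.
−0.090·log₂(0.090) = 0.3127
−0.394·log₂(0.394) = 0.5294
−0.289·log₂(0.289) = 0.5176
−0.227·log₂(0.227) = 0.4856
Sum ≈ 1.8452 → 1.845 bits.

1.845 bits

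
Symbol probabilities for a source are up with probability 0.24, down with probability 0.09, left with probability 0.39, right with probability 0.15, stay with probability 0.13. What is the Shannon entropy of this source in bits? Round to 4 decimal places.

H = −Σ pᵢ log₂ pᵢ.
−0.24·log₂(0.24) = 0.4941
−0.09·log₂(0.09) = 0.3127
−0.39·log₂(0.39) = 0.5298
−0.15·log₂(0.15) = 0.4105
−0.13·log₂(0.13) = 0.3826
Sum ≈ 2.1298 → 2.1298 bits.

2.1298 bits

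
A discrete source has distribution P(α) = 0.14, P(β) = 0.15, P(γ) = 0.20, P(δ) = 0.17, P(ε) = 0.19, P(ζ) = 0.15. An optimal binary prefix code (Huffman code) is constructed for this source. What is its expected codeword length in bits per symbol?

2.61 bits/symbol

Repeatedly combine the two least-probable nodes; the expected code length is the sum of the merged weights.
merge 7/50 + 3/20 → 29/100
merge 3/20 + 17/100 → 8/25
merge 19/100 + 1/5 → 39/100
merge 29/100 + 8/25 → 61/100
merge 39/100 + 61/100 → 1
L = 29/100 + 8/25 + 39/100 + 61/100 + 1 = 261/100 = 2.61 bits/symbol.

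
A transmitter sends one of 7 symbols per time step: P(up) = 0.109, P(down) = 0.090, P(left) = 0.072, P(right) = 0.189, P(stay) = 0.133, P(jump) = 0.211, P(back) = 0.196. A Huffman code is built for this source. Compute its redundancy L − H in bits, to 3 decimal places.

Entropy H = −Σ p log₂ p ≈ 2.7103 bits.
Huffman merges: 9/125+9/100→81/500; 109/1000+133/1000→121/500; 81/500+189/1000→351/1000; 49/250+211/1000→407/1000; 121/500+351/1000→593/1000; 407/1000+593/1000→1. L = 551/200 ≈ 2.7550.
L − H = 2.7550 − 2.7103 = 0.045 bits.

0.045 bits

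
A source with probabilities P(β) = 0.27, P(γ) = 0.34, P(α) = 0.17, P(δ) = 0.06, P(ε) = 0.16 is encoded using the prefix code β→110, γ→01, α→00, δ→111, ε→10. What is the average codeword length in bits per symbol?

2.33 bits/symbol

L̄ = Σ pᵢ·ℓᵢ = 0.27·3 + 0.34·2 + 0.17·2 + 0.06·3 + 0.16·2 = 2.33 bits/symbol.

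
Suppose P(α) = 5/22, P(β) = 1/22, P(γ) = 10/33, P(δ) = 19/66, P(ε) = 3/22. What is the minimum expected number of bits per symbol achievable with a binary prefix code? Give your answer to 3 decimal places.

Repeatedly combine the two least-probable nodes; the expected code length is the sum of the merged weights.
merge 1/22 + 3/22 → 2/11
merge 2/11 + 5/22 → 9/22
merge 19/66 + 10/33 → 13/22
merge 9/22 + 13/22 → 1
L = 2/11 + 9/22 + 13/22 + 1 = 24/11 ≈ 2.182 bits/symbol.

2.182 bits/symbol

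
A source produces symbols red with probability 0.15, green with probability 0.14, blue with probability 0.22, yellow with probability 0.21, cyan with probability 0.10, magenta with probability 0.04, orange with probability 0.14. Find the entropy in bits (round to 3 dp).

2.676 bits

H = −Σ pᵢ log₂ pᵢ.
−0.15·log₂(0.15) = 0.4105
−0.14·log₂(0.14) = 0.3971
−0.22·log₂(0.22) = 0.4806
−0.21·log₂(0.21) = 0.4728
−0.10·log₂(0.10) = 0.3322
−0.04·log₂(0.04) = 0.1858
−0.14·log₂(0.14) = 0.3971
Sum ≈ 2.6761 → 2.676 bits.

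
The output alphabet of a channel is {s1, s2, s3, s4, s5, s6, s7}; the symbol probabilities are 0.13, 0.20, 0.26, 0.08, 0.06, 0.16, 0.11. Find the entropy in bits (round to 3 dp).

2.661 bits

H = −Σ pᵢ log₂ pᵢ.
−0.13·log₂(0.13) = 0.3826
−0.20·log₂(0.20) = 0.4644
−0.26·log₂(0.26) = 0.5053
−0.08·log₂(0.08) = 0.2915
−0.06·log₂(0.06) = 0.2435
−0.16·log₂(0.16) = 0.4230
−0.11·log₂(0.11) = 0.3503
Sum ≈ 2.6607 → 2.661 bits.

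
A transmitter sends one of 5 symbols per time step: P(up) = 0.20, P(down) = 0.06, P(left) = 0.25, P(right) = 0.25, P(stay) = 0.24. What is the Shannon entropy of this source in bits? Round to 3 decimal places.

2.202 bits

H = −Σ pᵢ log₂ pᵢ.
−0.20·log₂(0.20) = 0.4644
−0.06·log₂(0.06) = 0.2435
−0.25·log₂(0.25) = 0.5000
−0.25·log₂(0.25) = 0.5000
−0.24·log₂(0.24) = 0.4941
Sum ≈ 2.2021 → 2.202 bits.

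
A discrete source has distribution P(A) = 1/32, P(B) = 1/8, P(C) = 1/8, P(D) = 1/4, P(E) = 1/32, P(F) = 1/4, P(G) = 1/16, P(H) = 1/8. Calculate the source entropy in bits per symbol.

Each probability is a power of 1/2, so log₂(1/p) is an integer.
H = Σ p·log₂(1/p) = 1/32·5 + 1/8·3 + 1/8·3 + 1/4·2 + 1/32·5 + 1/4·2 + 1/16·4 + 1/8·3 = 2.6875 bits.

2.6875 bits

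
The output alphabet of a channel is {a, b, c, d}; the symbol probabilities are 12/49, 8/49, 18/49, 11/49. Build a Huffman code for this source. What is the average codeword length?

Repeatedly combine the two least-probable nodes; the expected code length is the sum of the merged weights.
merge 8/49 + 11/49 → 19/49
merge 12/49 + 18/49 → 30/49
merge 19/49 + 30/49 → 1
L = 19/49 + 30/49 + 1 = 2 bits/symbol.

2 bits/symbol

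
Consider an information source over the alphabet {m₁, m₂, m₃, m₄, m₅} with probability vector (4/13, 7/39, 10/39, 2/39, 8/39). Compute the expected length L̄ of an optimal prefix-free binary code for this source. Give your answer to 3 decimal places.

Repeatedly combine the two least-probable nodes; the expected code length is the sum of the merged weights.
merge 2/39 + 7/39 → 3/13
merge 8/39 + 3/13 → 17/39
merge 10/39 + 4/13 → 22/39
merge 17/39 + 22/39 → 1
L = 3/13 + 17/39 + 22/39 + 1 = 29/13 ≈ 2.231 bits/symbol.

2.231 bits/symbol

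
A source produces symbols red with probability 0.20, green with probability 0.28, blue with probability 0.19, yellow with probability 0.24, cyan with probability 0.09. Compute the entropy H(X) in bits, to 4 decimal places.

2.2406 bits

H = −Σ pᵢ log₂ pᵢ.
−0.20·log₂(0.20) = 0.4644
−0.28·log₂(0.28) = 0.5142
−0.19·log₂(0.19) = 0.4552
−0.24·log₂(0.24) = 0.4941
−0.09·log₂(0.09) = 0.3127
Sum ≈ 2.2406 → 2.2406 bits.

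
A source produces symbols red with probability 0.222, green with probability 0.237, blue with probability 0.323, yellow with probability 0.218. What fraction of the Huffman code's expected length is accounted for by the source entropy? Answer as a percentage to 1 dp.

99.0%

Entropy H = −Σ p log₂ p ≈ 1.9800 bits.
Huffman merges: 109/500+111/500→11/25; 237/1000+323/1000→14/25; 11/25+14/25→1. L = 2 ≈ 2.0000.
Efficiency = H/L = 1.9800/2.0000 = 99.0%.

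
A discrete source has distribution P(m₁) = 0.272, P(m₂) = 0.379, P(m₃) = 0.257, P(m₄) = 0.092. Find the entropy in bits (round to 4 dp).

1.8618 bits

H = −Σ pᵢ log₂ pᵢ.
−0.272·log₂(0.272) = 0.5109
−0.379·log₂(0.379) = 0.5305
−0.257·log₂(0.257) = 0.5038
−0.092·log₂(0.092) = 0.3167
Sum ≈ 1.8618 → 1.8618 bits.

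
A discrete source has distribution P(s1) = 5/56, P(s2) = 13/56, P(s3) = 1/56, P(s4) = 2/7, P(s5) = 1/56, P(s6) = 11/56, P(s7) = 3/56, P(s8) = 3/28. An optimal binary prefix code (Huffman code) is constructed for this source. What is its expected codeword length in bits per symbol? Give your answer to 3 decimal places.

2.589 bits/symbol

Repeatedly combine the two least-probable nodes; the expected code length is the sum of the merged weights.
merge 1/56 + 1/56 → 1/28
merge 1/28 + 3/56 → 5/56
merge 5/56 + 5/56 → 5/28
merge 3/28 + 5/28 → 2/7
merge 11/56 + 13/56 → 3/7
merge 2/7 + 2/7 → 4/7
merge 3/7 + 4/7 → 1
L = 1/28 + 5/56 + 5/28 + 2/7 + 3/7 + 4/7 + 1 = 145/56 ≈ 2.589 bits/symbol.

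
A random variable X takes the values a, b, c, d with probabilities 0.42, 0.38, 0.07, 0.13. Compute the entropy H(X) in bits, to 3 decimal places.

H = −Σ pᵢ log₂ pᵢ.
−0.42·log₂(0.42) = 0.5256
−0.38·log₂(0.38) = 0.5305
−0.07·log₂(0.07) = 0.2686
−0.13·log₂(0.13) = 0.3826
Sum ≈ 1.7073 → 1.707 bits.

1.707 bits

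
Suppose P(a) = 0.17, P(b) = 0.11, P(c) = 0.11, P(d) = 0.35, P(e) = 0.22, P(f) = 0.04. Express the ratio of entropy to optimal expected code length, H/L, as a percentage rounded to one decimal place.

96.7%

Entropy H = −Σ p log₂ p ≈ 2.3316 bits.
Huffman merges: 1/25+11/100→3/20; 11/100+3/20→13/50; 17/100+11/50→39/100; 13/50+7/20→61/100; 39/100+61/100→1. L = 241/100 ≈ 2.4100.
Efficiency = H/L = 2.3316/2.4100 = 96.7%.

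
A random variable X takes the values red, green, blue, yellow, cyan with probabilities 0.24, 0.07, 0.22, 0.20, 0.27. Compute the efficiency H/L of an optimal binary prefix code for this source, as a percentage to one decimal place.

97.7%

Entropy H = −Σ p log₂ p ≈ 2.2177 bits.
Huffman merges: 7/100+1/5→27/100; 11/50+6/25→23/50; 27/100+27/100→27/50; 23/50+27/50→1. L = 227/100 ≈ 2.2700.
Efficiency = H/L = 2.2177/2.2700 = 97.7%.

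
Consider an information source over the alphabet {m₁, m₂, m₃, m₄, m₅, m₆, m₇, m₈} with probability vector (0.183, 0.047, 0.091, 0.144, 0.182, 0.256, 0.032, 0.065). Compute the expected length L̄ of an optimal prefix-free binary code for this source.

Repeatedly combine the two least-probable nodes; the expected code length is the sum of the merged weights.
merge 4/125 + 47/1000 → 79/1000
merge 13/200 + 79/1000 → 18/125
merge 91/1000 + 18/125 → 47/200
merge 18/125 + 91/500 → 163/500
merge 183/1000 + 47/200 → 209/500
merge 32/125 + 163/500 → 291/500
merge 209/500 + 291/500 → 1
L = 79/1000 + 18/125 + 47/200 + 163/500 + 209/500 + 291/500 + 1 = 348/125 = 2.784 bits/symbol.

2.784 bits/symbol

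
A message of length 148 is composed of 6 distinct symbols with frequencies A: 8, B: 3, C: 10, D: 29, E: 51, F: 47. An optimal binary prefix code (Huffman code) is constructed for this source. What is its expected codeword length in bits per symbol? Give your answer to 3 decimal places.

Probabilities are the counts divided by 148.
Repeatedly combine the two least-probable nodes; the expected code length is the sum of the merged weights.
merge 3/148 + 2/37 → 11/148
merge 5/74 + 11/148 → 21/148
merge 21/148 + 29/148 → 25/74
merge 47/148 + 25/74 → 97/148
merge 51/148 + 97/148 → 1
L = 11/148 + 21/148 + 25/74 + 97/148 + 1 = 327/148 ≈ 2.209 bits/symbol.

2.209 bits/symbol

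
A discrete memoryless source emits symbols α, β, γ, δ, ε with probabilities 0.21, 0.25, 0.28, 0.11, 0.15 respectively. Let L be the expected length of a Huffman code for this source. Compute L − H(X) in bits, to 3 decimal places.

Entropy H = −Σ p log₂ p ≈ 2.2479 bits.
Huffman merges: 11/100+3/20→13/50; 21/100+1/4→23/50; 13/50+7/25→27/50; 23/50+27/50→1. L = 113/50 ≈ 2.2600.
L − H = 2.2600 − 2.2479 = 0.012 bits.

0.012 bits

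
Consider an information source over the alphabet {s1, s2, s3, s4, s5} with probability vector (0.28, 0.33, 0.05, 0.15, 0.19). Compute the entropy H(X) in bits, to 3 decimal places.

2.124 bits

H = −Σ pᵢ log₂ pᵢ.
−0.28·log₂(0.28) = 0.5142
−0.33·log₂(0.33) = 0.5278
−0.05·log₂(0.05) = 0.2161
−0.15·log₂(0.15) = 0.4105
−0.19·log₂(0.19) = 0.4552
Sum ≈ 2.1239 → 2.124 bits.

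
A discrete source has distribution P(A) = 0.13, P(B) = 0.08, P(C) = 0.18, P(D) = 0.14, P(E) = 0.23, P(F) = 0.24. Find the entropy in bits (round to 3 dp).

2.498 bits

H = −Σ pᵢ log₂ pᵢ.
−0.13·log₂(0.13) = 0.3826
−0.08·log₂(0.08) = 0.2915
−0.18·log₂(0.18) = 0.4453
−0.14·log₂(0.14) = 0.3971
−0.23·log₂(0.23) = 0.4877
−0.24·log₂(0.24) = 0.4941
Sum ≈ 2.4984 → 2.498 bits.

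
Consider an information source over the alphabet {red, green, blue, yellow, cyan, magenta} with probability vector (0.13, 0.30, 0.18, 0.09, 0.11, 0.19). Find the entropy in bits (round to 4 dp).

H = −Σ pᵢ log₂ pᵢ.
−0.13·log₂(0.13) = 0.3826
−0.30·log₂(0.30) = 0.5211
−0.18·log₂(0.18) = 0.4453
−0.09·log₂(0.09) = 0.3127
−0.11·log₂(0.11) = 0.3503
−0.19·log₂(0.19) = 0.4552
Sum ≈ 2.4672 → 2.4672 bits.

2.4672 bits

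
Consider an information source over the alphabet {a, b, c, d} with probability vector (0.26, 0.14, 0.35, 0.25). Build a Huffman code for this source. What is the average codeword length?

2 bits/symbol

Repeatedly combine the two least-probable nodes; the expected code length is the sum of the merged weights.
merge 7/50 + 1/4 → 39/100
merge 13/50 + 7/20 → 61/100
merge 39/100 + 61/100 → 1
L = 39/100 + 61/100 + 1 = 2 bits/symbol.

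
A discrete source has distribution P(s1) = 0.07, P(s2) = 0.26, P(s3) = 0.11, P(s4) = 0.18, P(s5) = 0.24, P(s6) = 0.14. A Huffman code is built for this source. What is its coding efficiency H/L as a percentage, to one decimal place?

Entropy H = −Σ p log₂ p ≈ 2.4607 bits.
Huffman merges: 7/100+11/100→9/50; 7/50+9/50→8/25; 9/50+6/25→21/50; 13/50+8/25→29/50; 21/50+29/50→1. L = 5/2 ≈ 2.5000.
Efficiency = H/L = 2.4607/2.5000 = 98.4%.

98.4%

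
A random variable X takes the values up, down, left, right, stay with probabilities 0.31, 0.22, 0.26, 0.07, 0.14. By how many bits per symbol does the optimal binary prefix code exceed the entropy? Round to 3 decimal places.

Entropy H = −Σ p log₂ p ≈ 2.1753 bits.
Huffman merges: 7/100+7/50→21/100; 21/100+11/50→43/100; 13/50+31/100→57/100; 43/100+57/100→1. L = 221/100 ≈ 2.2100.
L − H = 2.2100 − 2.1753 = 0.035 bits.

0.035 bits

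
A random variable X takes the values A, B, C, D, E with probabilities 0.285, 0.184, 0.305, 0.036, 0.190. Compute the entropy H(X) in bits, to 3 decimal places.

H = −Σ pᵢ log₂ pᵢ.
−0.285·log₂(0.285) = 0.5161
−0.184·log₂(0.184) = 0.4494
−0.305·log₂(0.305) = 0.5225
−0.036·log₂(0.036) = 0.1727
−0.190·log₂(0.190) = 0.4552
Sum ≈ 2.1159 → 2.116 bits.

2.116 bits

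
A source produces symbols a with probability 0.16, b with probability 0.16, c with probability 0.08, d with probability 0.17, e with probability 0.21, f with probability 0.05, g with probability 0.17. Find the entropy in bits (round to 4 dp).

2.6956 bits

H = −Σ pᵢ log₂ pᵢ.
−0.16·log₂(0.16) = 0.4230
−0.16·log₂(0.16) = 0.4230
−0.08·log₂(0.08) = 0.2915
−0.17·log₂(0.17) = 0.4346
−0.21·log₂(0.21) = 0.4728
−0.05·log₂(0.05) = 0.2161
−0.17·log₂(0.17) = 0.4346
Sum ≈ 2.6956 → 2.6956 bits.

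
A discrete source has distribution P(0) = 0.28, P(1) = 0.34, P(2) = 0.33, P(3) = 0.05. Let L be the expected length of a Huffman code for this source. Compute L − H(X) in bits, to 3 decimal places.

Entropy H = −Σ p log₂ p ≈ 1.7873 bits.
Huffman merges: 1/20+7/25→33/100; 33/100+33/100→33/50; 17/50+33/50→1. L = 199/100 ≈ 1.9900.
L − H = 1.9900 − 1.7873 = 0.203 bits.

0.203 bits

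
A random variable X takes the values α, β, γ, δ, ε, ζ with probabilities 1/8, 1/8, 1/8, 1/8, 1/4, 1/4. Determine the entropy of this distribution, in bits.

2.5 bits

Each probability is a power of 1/2, so log₂(1/p) is an integer.
H = Σ p·log₂(1/p) = 1/8·3 + 1/8·3 + 1/8·3 + 1/8·3 + 1/4·2 + 1/4·2 = 2.5 bits.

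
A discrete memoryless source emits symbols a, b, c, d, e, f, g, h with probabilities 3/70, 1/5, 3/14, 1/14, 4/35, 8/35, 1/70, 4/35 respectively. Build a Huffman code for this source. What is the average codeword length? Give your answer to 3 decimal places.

2.743 bits/symbol

Repeatedly combine the two least-probable nodes; the expected code length is the sum of the merged weights.
merge 1/70 + 3/70 → 2/35
merge 2/35 + 1/14 → 9/70
merge 4/35 + 4/35 → 8/35
merge 9/70 + 1/5 → 23/70
merge 3/14 + 8/35 → 31/70
merge 8/35 + 23/70 → 39/70
merge 31/70 + 39/70 → 1
L = 2/35 + 9/70 + 8/35 + 23/70 + 31/70 + 39/70 + 1 = 96/35 ≈ 2.743 bits/symbol.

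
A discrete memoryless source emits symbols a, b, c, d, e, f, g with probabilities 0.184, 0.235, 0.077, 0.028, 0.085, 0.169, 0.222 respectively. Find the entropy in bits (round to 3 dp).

H = −Σ pᵢ log₂ pᵢ.
−0.184·log₂(0.184) = 0.4494
−0.235·log₂(0.235) = 0.4910
−0.077·log₂(0.077) = 0.2848
−0.028·log₂(0.028) = 0.1444
−0.085·log₂(0.085) = 0.3023
−0.169·log₂(0.169) = 0.4335
−0.222·log₂(0.222) = 0.4820
Sum ≈ 2.5874 → 2.587 bits.

2.587 bits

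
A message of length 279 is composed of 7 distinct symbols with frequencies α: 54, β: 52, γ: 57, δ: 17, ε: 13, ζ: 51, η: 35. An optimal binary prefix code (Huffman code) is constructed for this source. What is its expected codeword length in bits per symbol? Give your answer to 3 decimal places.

Probabilities are the counts divided by 279.
Repeatedly combine the two least-probable nodes; the expected code length is the sum of the merged weights.
merge 13/279 + 17/279 → 10/93
merge 10/93 + 35/279 → 65/279
merge 17/93 + 52/279 → 103/279
merge 6/31 + 19/93 → 37/93
merge 65/279 + 103/279 → 56/93
merge 37/93 + 56/93 → 1
L = 10/93 + 65/279 + 103/279 + 37/93 + 56/93 + 1 = 84/31 ≈ 2.710 bits/symbol.

2.710 bits/symbol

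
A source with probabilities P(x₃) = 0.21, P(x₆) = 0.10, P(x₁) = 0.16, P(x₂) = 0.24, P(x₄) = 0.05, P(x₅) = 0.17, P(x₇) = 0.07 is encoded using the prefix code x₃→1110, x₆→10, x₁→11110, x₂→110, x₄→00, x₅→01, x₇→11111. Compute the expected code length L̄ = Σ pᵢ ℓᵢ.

L̄ = Σ pᵢ·ℓᵢ = 0.21·4 + 0.10·2 + 0.16·5 + 0.24·3 + 0.05·2 + 0.17·2 + 0.07·5 = 3.35 bits/symbol.

3.35 bits/symbol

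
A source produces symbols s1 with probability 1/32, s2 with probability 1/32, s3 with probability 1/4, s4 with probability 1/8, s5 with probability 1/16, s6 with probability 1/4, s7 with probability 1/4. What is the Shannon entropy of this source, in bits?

Each probability is a power of 1/2, so log₂(1/p) is an integer.
H = Σ p·log₂(1/p) = 1/32·5 + 1/32·5 + 1/4·2 + 1/8·3 + 1/16·4 + 1/4·2 + 1/4·2 = 2.4375 bits.

2.4375 bits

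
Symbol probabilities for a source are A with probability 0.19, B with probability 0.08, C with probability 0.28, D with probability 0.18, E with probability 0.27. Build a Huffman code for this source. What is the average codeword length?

Repeatedly combine the two least-probable nodes; the expected code length is the sum of the merged weights.
merge 2/25 + 9/50 → 13/50
merge 19/100 + 13/50 → 9/20
merge 27/100 + 7/25 → 11/20
merge 9/20 + 11/20 → 1
L = 13/50 + 9/20 + 11/20 + 1 = 113/50 = 2.26 bits/symbol.

2.26 bits/symbol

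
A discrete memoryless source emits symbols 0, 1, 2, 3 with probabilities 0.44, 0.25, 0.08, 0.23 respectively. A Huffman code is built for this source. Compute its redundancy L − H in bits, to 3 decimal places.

Entropy H = −Σ p log₂ p ≈ 1.8003 bits.
Huffman merges: 2/25+23/100→31/100; 1/4+31/100→14/25; 11/25+14/25→1. L = 187/100 ≈ 1.8700.
L − H = 1.8700 − 1.8003 = 0.070 bits.

0.070 bits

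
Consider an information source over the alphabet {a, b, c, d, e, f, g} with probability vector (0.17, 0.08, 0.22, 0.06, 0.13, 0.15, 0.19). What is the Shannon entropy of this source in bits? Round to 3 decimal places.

H = −Σ pᵢ log₂ pᵢ.
−0.17·log₂(0.17) = 0.4346
−0.08·log₂(0.08) = 0.2915
−0.22·log₂(0.22) = 0.4806
−0.06·log₂(0.06) = 0.2435
−0.13·log₂(0.13) = 0.3826
−0.15·log₂(0.15) = 0.4105
−0.19·log₂(0.19) = 0.4552
Sum ≈ 2.6986 → 2.699 bits.

2.699 bits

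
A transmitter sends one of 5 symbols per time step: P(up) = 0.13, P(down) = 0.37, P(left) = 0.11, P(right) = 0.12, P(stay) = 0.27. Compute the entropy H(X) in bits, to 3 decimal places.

2.141 bits

H = −Σ pᵢ log₂ pᵢ.
−0.13·log₂(0.13) = 0.3826
−0.37·log₂(0.37) = 0.5307
−0.11·log₂(0.11) = 0.3503
−0.12·log₂(0.12) = 0.3671
−0.27·log₂(0.27) = 0.5100
Sum ≈ 2.1407 → 2.141 bits.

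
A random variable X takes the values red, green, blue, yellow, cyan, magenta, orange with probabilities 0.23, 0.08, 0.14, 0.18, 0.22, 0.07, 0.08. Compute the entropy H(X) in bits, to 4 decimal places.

H = −Σ pᵢ log₂ pᵢ.
−0.23·log₂(0.23) = 0.4877
−0.08·log₂(0.08) = 0.2915
−0.14·log₂(0.14) = 0.3971
−0.18·log₂(0.18) = 0.4453
−0.22·log₂(0.22) = 0.4806
−0.07·log₂(0.07) = 0.2686
−0.08·log₂(0.08) = 0.2915
Sum ≈ 2.6622 → 2.6622 bits.

2.6622 bits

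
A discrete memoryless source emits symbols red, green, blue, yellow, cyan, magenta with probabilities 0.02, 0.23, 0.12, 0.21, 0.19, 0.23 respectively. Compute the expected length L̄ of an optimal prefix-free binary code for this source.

2.47 bits/symbol

Repeatedly combine the two least-probable nodes; the expected code length is the sum of the merged weights.
merge 1/50 + 3/25 → 7/50
merge 7/50 + 19/100 → 33/100
merge 21/100 + 23/100 → 11/25
merge 23/100 + 33/100 → 14/25
merge 11/25 + 14/25 → 1
L = 7/50 + 33/100 + 11/25 + 14/25 + 1 = 247/100 = 2.47 bits/symbol.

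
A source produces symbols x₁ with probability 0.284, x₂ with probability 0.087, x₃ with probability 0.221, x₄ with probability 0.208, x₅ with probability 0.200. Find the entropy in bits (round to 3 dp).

H = −Σ pᵢ log₂ pᵢ.
−0.284·log₂(0.284) = 0.5158
−0.087·log₂(0.087) = 0.3065
−0.221·log₂(0.221) = 0.4813
−0.208·log₂(0.208) = 0.4712
−0.200·log₂(0.200) = 0.4644
Sum ≈ 2.2391 → 2.239 bits.

2.239 bits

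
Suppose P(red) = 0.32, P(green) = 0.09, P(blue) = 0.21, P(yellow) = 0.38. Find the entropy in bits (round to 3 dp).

H = −Σ pᵢ log₂ pᵢ.
−0.32·log₂(0.32) = 0.5260
−0.09·log₂(0.09) = 0.3127
−0.21·log₂(0.21) = 0.4728
−0.38·log₂(0.38) = 0.5305
Sum ≈ 1.8420 → 1.842 bits.

1.842 bits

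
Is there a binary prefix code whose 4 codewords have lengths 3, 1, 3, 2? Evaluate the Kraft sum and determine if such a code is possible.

1; yes

With common denominator 2^3 = 8: Σ 2^(−ℓᵢ) = 1/8 + 4/8 + 1/8 + 2/8 = 8/8 = 1.
Kraft's inequality requires Σ ≤ 1; here Σ = 1 ≤ 1, so such a prefix code exists.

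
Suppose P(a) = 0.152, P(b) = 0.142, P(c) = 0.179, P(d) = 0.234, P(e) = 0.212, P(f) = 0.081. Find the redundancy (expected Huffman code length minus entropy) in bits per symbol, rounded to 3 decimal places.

Entropy H = −Σ p log₂ p ≈ 2.5157 bits.
Huffman merges: 81/1000+71/500→223/1000; 19/125+179/1000→331/1000; 53/250+223/1000→87/200; 117/500+331/1000→113/200; 87/200+113/200→1. L = 1277/500 ≈ 2.5540.
L − H = 2.5540 − 2.5157 = 0.038 bits.

0.038 bits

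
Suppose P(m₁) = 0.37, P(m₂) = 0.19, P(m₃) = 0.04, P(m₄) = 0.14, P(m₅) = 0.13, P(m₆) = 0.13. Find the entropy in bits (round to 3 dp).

2.334 bits

H = −Σ pᵢ log₂ pᵢ.
−0.37·log₂(0.37) = 0.5307
−0.19·log₂(0.19) = 0.4552
−0.04·log₂(0.04) = 0.1858
−0.14·log₂(0.14) = 0.3971
−0.13·log₂(0.13) = 0.3826
−0.13·log₂(0.13) = 0.3826
Sum ≈ 2.3341 → 2.334 bits.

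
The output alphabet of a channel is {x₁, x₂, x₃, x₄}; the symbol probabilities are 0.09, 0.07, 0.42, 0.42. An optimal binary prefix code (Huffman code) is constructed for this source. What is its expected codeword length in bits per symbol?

1.74 bits/symbol

Repeatedly combine the two least-probable nodes; the expected code length is the sum of the merged weights.
merge 7/100 + 9/100 → 4/25
merge 4/25 + 21/50 → 29/50
merge 21/50 + 29/50 → 1
L = 4/25 + 29/50 + 1 = 87/50 = 1.74 bits/symbol.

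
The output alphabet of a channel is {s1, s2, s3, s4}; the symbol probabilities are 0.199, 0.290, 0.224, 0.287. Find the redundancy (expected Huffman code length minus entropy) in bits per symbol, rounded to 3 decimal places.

0.018 bits

Entropy H = −Σ p log₂ p ≈ 1.9817 bits.
Huffman merges: 199/1000+28/125→423/1000; 287/1000+29/100→577/1000; 423/1000+577/1000→1. L = 2 ≈ 2.0000.
L − H = 2.0000 − 1.9817 = 0.018 bits.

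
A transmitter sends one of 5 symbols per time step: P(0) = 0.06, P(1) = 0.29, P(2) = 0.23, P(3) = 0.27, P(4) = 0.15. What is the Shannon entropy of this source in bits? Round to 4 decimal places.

2.1697 bits

H = −Σ pᵢ log₂ pᵢ.
−0.06·log₂(0.06) = 0.2435
−0.29·log₂(0.29) = 0.5179
−0.23·log₂(0.23) = 0.4877
−0.27·log₂(0.27) = 0.5100
−0.15·log₂(0.15) = 0.4105
Sum ≈ 2.1697 → 2.1697 bits.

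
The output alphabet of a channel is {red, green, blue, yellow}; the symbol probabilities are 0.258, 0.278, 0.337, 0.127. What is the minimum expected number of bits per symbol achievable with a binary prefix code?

2 bits/symbol

Repeatedly combine the two least-probable nodes; the expected code length is the sum of the merged weights.
merge 127/1000 + 129/500 → 77/200
merge 139/500 + 337/1000 → 123/200
merge 77/200 + 123/200 → 1
L = 77/200 + 123/200 + 1 = 2 bits/symbol.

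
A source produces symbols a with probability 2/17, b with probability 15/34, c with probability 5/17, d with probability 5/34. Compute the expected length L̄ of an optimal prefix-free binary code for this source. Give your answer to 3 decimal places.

1.824 bits/symbol

Repeatedly combine the two least-probable nodes; the expected code length is the sum of the merged weights.
merge 2/17 + 5/34 → 9/34
merge 9/34 + 5/17 → 19/34
merge 15/34 + 19/34 → 1
L = 9/34 + 19/34 + 1 = 31/17 ≈ 1.824 bits/symbol.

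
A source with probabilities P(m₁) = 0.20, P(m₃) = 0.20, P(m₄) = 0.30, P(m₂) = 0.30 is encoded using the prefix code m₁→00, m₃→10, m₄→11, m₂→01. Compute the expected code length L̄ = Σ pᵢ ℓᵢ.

2 bits/symbol

L̄ = Σ pᵢ·ℓᵢ = 0.20·2 + 0.20·2 + 0.30·2 + 0.30·2 = 2 bits/symbol.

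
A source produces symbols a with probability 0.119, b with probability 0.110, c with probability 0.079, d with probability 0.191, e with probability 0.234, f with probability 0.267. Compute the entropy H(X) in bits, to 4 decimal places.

2.4602 bits

H = −Σ pᵢ log₂ pᵢ.
−0.119·log₂(0.119) = 0.3654
−0.110·log₂(0.110) = 0.3503
−0.079·log₂(0.079) = 0.2893
−0.191·log₂(0.191) = 0.4562
−0.234·log₂(0.234) = 0.4903
−0.267·log₂(0.267) = 0.5087
Sum ≈ 2.4602 → 2.4602 bits.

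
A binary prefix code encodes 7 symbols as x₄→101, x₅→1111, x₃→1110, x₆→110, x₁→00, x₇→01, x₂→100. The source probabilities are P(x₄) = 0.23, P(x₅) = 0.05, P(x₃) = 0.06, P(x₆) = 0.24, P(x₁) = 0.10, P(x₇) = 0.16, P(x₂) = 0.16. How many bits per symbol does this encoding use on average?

2.85 bits/symbol

L̄ = Σ pᵢ·ℓᵢ = 0.23·3 + 0.05·4 + 0.06·4 + 0.24·3 + 0.10·2 + 0.16·2 + 0.16·3 = 2.85 bits/symbol.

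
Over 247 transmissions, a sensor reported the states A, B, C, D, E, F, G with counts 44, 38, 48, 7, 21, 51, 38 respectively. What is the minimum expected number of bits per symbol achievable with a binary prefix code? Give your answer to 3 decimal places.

2.713 bits/symbol

Probabilities are the counts divided by 247.
Repeatedly combine the two least-probable nodes; the expected code length is the sum of the merged weights.
merge 7/247 + 21/247 → 28/247
merge 28/247 + 2/13 → 66/247
merge 2/13 + 44/247 → 82/247
merge 48/247 + 51/247 → 99/247
merge 66/247 + 82/247 → 148/247
merge 99/247 + 148/247 → 1
L = 28/247 + 66/247 + 82/247 + 99/247 + 148/247 + 1 = 670/247 ≈ 2.713 bits/symbol.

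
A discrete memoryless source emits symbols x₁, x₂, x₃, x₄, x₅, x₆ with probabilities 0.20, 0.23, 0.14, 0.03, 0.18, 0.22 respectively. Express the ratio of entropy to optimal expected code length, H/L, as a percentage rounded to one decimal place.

96.3%

Entropy H = −Σ p log₂ p ≈ 2.4268 bits.
Huffman merges: 3/100+7/50→17/100; 17/100+9/50→7/20; 1/5+11/50→21/50; 23/100+7/20→29/50; 21/50+29/50→1. L = 63/25 ≈ 2.5200.
Efficiency = H/L = 2.4268/2.5200 = 96.3%.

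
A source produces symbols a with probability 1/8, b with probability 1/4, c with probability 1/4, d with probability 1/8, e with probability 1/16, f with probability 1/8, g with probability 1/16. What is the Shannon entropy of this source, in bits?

2.625 bits

Each probability is a power of 1/2, so log₂(1/p) is an integer.
H = Σ p·log₂(1/p) = 1/8·3 + 1/4·2 + 1/4·2 + 1/8·3 + 1/16·4 + 1/8·3 + 1/16·4 = 2.625 bits.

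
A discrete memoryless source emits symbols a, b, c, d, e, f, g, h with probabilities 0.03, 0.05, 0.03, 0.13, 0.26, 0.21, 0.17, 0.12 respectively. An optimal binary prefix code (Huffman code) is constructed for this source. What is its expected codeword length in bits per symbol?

2.7 bits/symbol

Repeatedly combine the two least-probable nodes; the expected code length is the sum of the merged weights.
merge 3/100 + 3/100 → 3/50
merge 1/20 + 3/50 → 11/100
merge 11/100 + 3/25 → 23/100
merge 13/100 + 17/100 → 3/10
merge 21/100 + 23/100 → 11/25
merge 13/50 + 3/10 → 14/25
merge 11/25 + 14/25 → 1
L = 3/50 + 11/100 + 23/100 + 3/10 + 11/25 + 14/25 + 1 = 27/10 = 2.7 bits/symbol.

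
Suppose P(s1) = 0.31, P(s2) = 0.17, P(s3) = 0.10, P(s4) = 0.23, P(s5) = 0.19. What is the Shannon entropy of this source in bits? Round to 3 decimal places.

2.233 bits

H = −Σ pᵢ log₂ pᵢ.
−0.31·log₂(0.31) = 0.5238
−0.17·log₂(0.17) = 0.4346
−0.10·log₂(0.10) = 0.3322
−0.23·log₂(0.23) = 0.4877
−0.19·log₂(0.19) = 0.4552
Sum ≈ 2.2335 → 2.233 bits.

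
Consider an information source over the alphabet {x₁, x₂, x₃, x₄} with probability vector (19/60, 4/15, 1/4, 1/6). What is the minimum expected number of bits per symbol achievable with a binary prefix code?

Repeatedly combine the two least-probable nodes; the expected code length is the sum of the merged weights.
merge 1/6 + 1/4 → 5/12
merge 4/15 + 19/60 → 7/12
merge 5/12 + 7/12 → 1
L = 5/12 + 7/12 + 1 = 2 bits/symbol.

2 bits/symbol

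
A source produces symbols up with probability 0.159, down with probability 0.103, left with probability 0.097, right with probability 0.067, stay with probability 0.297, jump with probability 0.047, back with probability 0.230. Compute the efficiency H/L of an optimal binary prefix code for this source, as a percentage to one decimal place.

99.1%

Entropy H = −Σ p log₂ p ≈ 2.5625 bits.
Huffman merges: 47/1000+67/1000→57/500; 97/1000+103/1000→1/5; 57/500+159/1000→273/1000; 1/5+23/100→43/100; 273/1000+297/1000→57/100; 43/100+57/100→1. L = 2587/1000 ≈ 2.5870.
Efficiency = H/L = 2.5625/2.5870 = 99.1%.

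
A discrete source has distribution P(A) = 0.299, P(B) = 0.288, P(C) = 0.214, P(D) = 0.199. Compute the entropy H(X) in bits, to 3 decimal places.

H = −Σ pᵢ log₂ pᵢ.
−0.299·log₂(0.299) = 0.5208
−0.288·log₂(0.288) = 0.5172
−0.214·log₂(0.214) = 0.4760
−0.199·log₂(0.199) = 0.4635
Sum ≈ 1.9775 → 1.978 bits.

1.978 bits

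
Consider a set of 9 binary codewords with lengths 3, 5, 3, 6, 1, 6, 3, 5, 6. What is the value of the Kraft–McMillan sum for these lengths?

0.984375

With common denominator 2^6 = 64: Σ 2^(−ℓᵢ) = 8/64 + 2/64 + 8/64 + 1/64 + 32/64 + 1/64 + 8/64 + 2/64 + 1/64 = 63/64 = 0.984375.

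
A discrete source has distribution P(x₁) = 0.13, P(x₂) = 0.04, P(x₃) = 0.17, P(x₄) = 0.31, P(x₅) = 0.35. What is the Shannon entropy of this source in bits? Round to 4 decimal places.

2.0569 bits

H = −Σ pᵢ log₂ pᵢ.
−0.13·log₂(0.13) = 0.3826
−0.04·log₂(0.04) = 0.1858
−0.17·log₂(0.17) = 0.4346
−0.31·log₂(0.31) = 0.5238
−0.35·log₂(0.35) = 0.5301
Sum ≈ 2.0569 → 2.0569 bits.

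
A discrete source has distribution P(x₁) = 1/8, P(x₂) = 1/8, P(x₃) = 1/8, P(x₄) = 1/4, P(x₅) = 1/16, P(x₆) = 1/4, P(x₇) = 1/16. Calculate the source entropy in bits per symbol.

2.625 bits

Each probability is a power of 1/2, so log₂(1/p) is an integer.
H = Σ p·log₂(1/p) = 1/8·3 + 1/8·3 + 1/8·3 + 1/4·2 + 1/16·4 + 1/4·2 + 1/16·4 = 2.625 bits.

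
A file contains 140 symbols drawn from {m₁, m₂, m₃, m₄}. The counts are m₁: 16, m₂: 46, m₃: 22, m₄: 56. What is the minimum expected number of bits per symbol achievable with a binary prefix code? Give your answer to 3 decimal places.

Probabilities are the counts divided by 140.
Repeatedly combine the two least-probable nodes; the expected code length is the sum of the merged weights.
merge 4/35 + 11/70 → 19/70
merge 19/70 + 23/70 → 3/5
merge 2/5 + 3/5 → 1
L = 19/70 + 3/5 + 1 = 131/70 ≈ 1.871 bits/symbol.

1.871 bits/symbol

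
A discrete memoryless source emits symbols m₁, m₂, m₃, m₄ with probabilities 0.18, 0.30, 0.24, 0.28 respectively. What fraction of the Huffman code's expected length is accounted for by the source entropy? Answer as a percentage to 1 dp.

Entropy H = −Σ p log₂ p ≈ 1.9748 bits.
Huffman merges: 9/50+6/25→21/50; 7/25+3/10→29/50; 21/50+29/50→1. L = 2 ≈ 2.0000.
Efficiency = H/L = 1.9748/2.0000 = 98.7%.

98.7%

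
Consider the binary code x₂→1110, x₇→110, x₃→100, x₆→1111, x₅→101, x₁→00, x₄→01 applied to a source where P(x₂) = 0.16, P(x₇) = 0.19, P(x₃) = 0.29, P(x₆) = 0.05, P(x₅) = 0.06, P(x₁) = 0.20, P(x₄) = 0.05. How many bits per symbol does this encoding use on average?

L̄ = Σ pᵢ·ℓᵢ = 0.16·4 + 0.19·3 + 0.29·3 + 0.05·4 + 0.06·3 + 0.20·2 + 0.05·2 = 2.96 bits/symbol.

2.96 bits/symbol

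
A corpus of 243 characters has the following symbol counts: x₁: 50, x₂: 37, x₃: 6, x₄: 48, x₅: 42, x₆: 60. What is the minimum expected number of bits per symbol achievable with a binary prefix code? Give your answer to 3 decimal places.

2.527 bits/symbol

Probabilities are the counts divided by 243.
Repeatedly combine the two least-probable nodes; the expected code length is the sum of the merged weights.
merge 2/81 + 37/243 → 43/243
merge 14/81 + 43/243 → 85/243
merge 16/81 + 50/243 → 98/243
merge 20/81 + 85/243 → 145/243
merge 98/243 + 145/243 → 1
L = 43/243 + 85/243 + 98/243 + 145/243 + 1 = 614/243 ≈ 2.527 bits/symbol.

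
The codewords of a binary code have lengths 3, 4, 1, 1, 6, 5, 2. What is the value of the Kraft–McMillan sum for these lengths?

1.484375

With common denominator 2^6 = 64: Σ 2^(−ℓᵢ) = 8/64 + 4/64 + 32/64 + 32/64 + 1/64 + 2/64 + 16/64 = 95/64 = 1.484375.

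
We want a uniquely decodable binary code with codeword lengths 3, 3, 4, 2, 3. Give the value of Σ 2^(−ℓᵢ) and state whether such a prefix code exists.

0.6875; yes

With common denominator 2^4 = 16: Σ 2^(−ℓᵢ) = 2/16 + 2/16 + 1/16 + 4/16 + 2/16 = 11/16 = 0.6875.
Kraft's inequality requires Σ ≤ 1; here Σ = 0.6875 ≤ 1, so such a prefix code exists.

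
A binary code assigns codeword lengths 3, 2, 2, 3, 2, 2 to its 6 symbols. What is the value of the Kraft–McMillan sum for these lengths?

1.25

With common denominator 2^3 = 8: Σ 2^(−ℓᵢ) = 1/8 + 2/8 + 2/8 + 1/8 + 2/8 + 2/8 = 10/8 = 1.25.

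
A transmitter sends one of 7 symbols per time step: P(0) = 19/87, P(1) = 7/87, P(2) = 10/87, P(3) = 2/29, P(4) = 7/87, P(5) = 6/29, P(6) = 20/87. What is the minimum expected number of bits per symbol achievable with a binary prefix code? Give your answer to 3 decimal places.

Repeatedly combine the two least-probable nodes; the expected code length is the sum of the merged weights.
merge 2/29 + 7/87 → 13/87
merge 7/87 + 10/87 → 17/87
merge 13/87 + 17/87 → 10/29
merge 6/29 + 19/87 → 37/87
merge 20/87 + 10/29 → 50/87
merge 37/87 + 50/87 → 1
L = 13/87 + 17/87 + 10/29 + 37/87 + 50/87 + 1 = 78/29 ≈ 2.690 bits/symbol.

2.690 bits/symbol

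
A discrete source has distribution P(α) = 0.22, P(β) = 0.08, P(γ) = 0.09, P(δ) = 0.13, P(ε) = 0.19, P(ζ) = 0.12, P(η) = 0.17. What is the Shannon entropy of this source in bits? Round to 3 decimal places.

2.724 bits

H = −Σ pᵢ log₂ pᵢ.
−0.22·log₂(0.22) = 0.4806
−0.08·log₂(0.08) = 0.2915
−0.09·log₂(0.09) = 0.3127
−0.13·log₂(0.13) = 0.3826
−0.19·log₂(0.19) = 0.4552
−0.12·log₂(0.12) = 0.3671
−0.17·log₂(0.17) = 0.4346
Sum ≈ 2.7243 → 2.724 bits.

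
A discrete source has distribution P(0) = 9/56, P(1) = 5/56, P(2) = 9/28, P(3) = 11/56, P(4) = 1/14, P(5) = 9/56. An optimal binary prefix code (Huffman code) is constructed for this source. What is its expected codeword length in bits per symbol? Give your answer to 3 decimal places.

2.482 bits/symbol

Repeatedly combine the two least-probable nodes; the expected code length is the sum of the merged weights.
merge 1/14 + 5/56 → 9/56
merge 9/56 + 9/56 → 9/28
merge 9/56 + 11/56 → 5/14
merge 9/28 + 9/28 → 9/14
merge 5/14 + 9/14 → 1
L = 9/56 + 9/28 + 5/14 + 9/14 + 1 = 139/56 ≈ 2.482 bits/symbol.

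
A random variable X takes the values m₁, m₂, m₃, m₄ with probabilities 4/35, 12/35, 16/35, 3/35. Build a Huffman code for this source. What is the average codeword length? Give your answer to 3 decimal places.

Repeatedly combine the two least-probable nodes; the expected code length is the sum of the merged weights.
merge 3/35 + 4/35 → 1/5
merge 1/5 + 12/35 → 19/35
merge 16/35 + 19/35 → 1
L = 1/5 + 19/35 + 1 = 61/35 ≈ 1.743 bits/symbol.

1.743 bits/symbol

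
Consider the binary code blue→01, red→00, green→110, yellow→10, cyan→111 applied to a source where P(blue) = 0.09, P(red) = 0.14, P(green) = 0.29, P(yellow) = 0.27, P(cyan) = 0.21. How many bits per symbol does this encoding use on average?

2.5 bits/symbol

L̄ = Σ pᵢ·ℓᵢ = 0.09·2 + 0.14·2 + 0.29·3 + 0.27·2 + 0.21·3 = 2.5 bits/symbol.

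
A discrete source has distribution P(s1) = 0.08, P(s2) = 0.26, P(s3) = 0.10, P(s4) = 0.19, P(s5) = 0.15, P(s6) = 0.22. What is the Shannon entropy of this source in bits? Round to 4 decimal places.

H = −Σ pᵢ log₂ pᵢ.
−0.08·log₂(0.08) = 0.2915
−0.26·log₂(0.26) = 0.5053
−0.10·log₂(0.10) = 0.3322
−0.19·log₂(0.19) = 0.4552
−0.15·log₂(0.15) = 0.4105
−0.22·log₂(0.22) = 0.4806
Sum ≈ 2.4753 → 2.4753 bits.

2.4753 bits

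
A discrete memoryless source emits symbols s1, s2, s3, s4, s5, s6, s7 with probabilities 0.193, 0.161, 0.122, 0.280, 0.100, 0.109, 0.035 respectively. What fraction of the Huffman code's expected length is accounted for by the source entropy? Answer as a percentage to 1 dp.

98.3%

Entropy H = −Σ p log₂ p ≈ 2.6168 bits.
Huffman merges: 7/200+1/10→27/200; 109/1000+61/500→231/1000; 27/200+161/1000→37/125; 193/1000+231/1000→53/125; 7/25+37/125→72/125; 53/125+72/125→1. L = 1331/500 ≈ 2.6620.
Efficiency = H/L = 2.6168/2.6620 = 98.3%.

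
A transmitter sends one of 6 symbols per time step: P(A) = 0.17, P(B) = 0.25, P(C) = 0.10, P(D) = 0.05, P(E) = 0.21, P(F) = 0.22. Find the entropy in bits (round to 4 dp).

2.4363 bits

H = −Σ pᵢ log₂ pᵢ.
−0.17·log₂(0.17) = 0.4346
−0.25·log₂(0.25) = 0.5000
−0.10·log₂(0.10) = 0.3322
−0.05·log₂(0.05) = 0.2161
−0.21·log₂(0.21) = 0.4728
−0.22·log₂(0.22) = 0.4806
Sum ≈ 2.4363 → 2.4363 bits.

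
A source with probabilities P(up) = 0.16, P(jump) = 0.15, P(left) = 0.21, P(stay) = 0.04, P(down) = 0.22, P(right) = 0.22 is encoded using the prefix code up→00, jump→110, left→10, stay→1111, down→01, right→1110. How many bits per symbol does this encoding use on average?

2.67 bits/symbol

L̄ = Σ pᵢ·ℓᵢ = 0.16·2 + 0.15·3 + 0.21·2 + 0.04·4 + 0.22·2 + 0.22·4 = 2.67 bits/symbol.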